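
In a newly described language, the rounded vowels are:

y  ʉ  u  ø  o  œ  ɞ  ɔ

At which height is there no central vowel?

high-mid

high: front /y/, central /ʉ/, back /u/.
high-mid: front /ø/, central —, back /o/.
low-mid: front /œ/, central /ɞ/, back /ɔ/.
Every height has a central member except high-mid, where /ɵ/ would be expected.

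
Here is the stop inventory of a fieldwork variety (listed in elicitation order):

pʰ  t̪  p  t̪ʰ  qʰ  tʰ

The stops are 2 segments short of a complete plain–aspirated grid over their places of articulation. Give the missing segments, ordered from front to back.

Plain: /p/ (bilabial), /t̪/ (dental).
Aspirated: /pʰ/ (bilabial), /t̪ʰ/ (dental), /tʰ/ (alveolar), /qʰ/ (uvular).
Gaps, from front to back: alveolar lacks plain (/t/); uvular lacks plain (/q/).

/t/, /q/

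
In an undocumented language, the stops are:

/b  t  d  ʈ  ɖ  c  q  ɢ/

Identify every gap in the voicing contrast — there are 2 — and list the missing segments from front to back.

Voiceless: /t/ (alveolar), /ʈ/ (retroflex), /c/ (palatal), /q/ (uvular).
Voiced: /b/ (bilabial), /d/ (alveolar), /ɖ/ (retroflex), /ɢ/ (uvular).
Gaps, from front to back: bilabial lacks voiceless (/p/); palatal lacks voiced (/ɟ/).

/p/, /ɟ/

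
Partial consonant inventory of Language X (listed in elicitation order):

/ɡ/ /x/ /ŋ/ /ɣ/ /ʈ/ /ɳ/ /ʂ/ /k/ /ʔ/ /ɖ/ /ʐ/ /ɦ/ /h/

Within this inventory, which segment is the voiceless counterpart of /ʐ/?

/ʂ/

/ʐ/ is a voiced retroflex fricative.
The voiceless counterpart is a voiceless retroflex fricative — in this inventory, /ʂ/.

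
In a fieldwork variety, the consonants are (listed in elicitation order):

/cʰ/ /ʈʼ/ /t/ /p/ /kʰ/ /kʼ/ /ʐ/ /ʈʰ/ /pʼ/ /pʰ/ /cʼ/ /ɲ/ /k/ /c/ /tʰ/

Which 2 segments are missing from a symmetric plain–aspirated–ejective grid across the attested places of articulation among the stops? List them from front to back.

/tʼ/, /ʈ/

Plain: /p/ (bilabial), /t/ (alveolar), /c/ (palatal), /k/ (velar).
Aspirated: /pʰ/ (bilabial), /tʰ/ (alveolar), /ʈʰ/ (retroflex), /cʰ/ (palatal), /kʰ/ (velar).
Ejective: /pʼ/ (bilabial), /ʈʼ/ (retroflex), /cʼ/ (palatal), /kʼ/ (velar).
Gaps, from front to back: alveolar lacks ejective (/tʼ/); retroflex lacks plain (/ʈ/).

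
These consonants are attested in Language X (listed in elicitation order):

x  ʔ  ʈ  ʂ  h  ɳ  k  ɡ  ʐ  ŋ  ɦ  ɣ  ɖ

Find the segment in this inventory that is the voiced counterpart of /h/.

/h/ is a voiceless glottal fricative.
The voiced counterpart is a voiced glottal fricative — in this inventory, /ɦ/.

/ɦ/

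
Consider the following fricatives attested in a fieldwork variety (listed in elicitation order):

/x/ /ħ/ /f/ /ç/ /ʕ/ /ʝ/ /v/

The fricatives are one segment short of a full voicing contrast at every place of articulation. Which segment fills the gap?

labiodental: voiceless /f/, voiced /v/.
palatal: voiceless /ç/, voiced /ʝ/.
velar: voiceless /x/, voiced —.
pharyngeal: voiceless /ħ/, voiced /ʕ/.
The velar row has no voiced member, so the gap is the voiced velar fricative /ɣ/.

/ɣ/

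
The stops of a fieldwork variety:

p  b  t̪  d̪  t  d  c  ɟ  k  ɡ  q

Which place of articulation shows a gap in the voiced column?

Voiceless: /p/ (bilabial), /t̪/ (dental), /t/ (alveolar), /c/ (palatal), /k/ (velar), /q/ (uvular).
Voiced: /b/ (bilabial), /d̪/ (dental), /d/ (alveolar), /ɟ/ (palatal), /ɡ/ (velar).
Every place of articulation has a voiced member except uvular, where /ɢ/ would be expected.

uvular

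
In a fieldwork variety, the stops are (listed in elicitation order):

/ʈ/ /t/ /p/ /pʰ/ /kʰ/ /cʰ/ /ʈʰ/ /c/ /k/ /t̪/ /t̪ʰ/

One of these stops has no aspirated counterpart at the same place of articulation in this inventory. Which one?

Bilabial: /p/ ~ /pʰ/
Dental: /t̪/ ~ /t̪ʰ/
Retroflex: /ʈ/ ~ /ʈʰ/
Palatal: /c/ ~ /cʰ/
Velar: /k/ ~ /kʰ/
Alveolar: only /t/ (plain); no aspirated partner.
So /t/ is the unpaired segment.

/t/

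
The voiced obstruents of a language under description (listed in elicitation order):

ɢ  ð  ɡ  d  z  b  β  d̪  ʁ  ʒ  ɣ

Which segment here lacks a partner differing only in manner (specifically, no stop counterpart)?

Bilabial: /b/ ~ /β/
Dental: /d̪/ ~ /ð/
Alveolar: /d/ ~ /z/
Velar: /ɡ/ ~ /ɣ/
Uvular: /ɢ/ ~ /ʁ/
Postalveolar: only /ʒ/ (fricative); no stop partner.
So /ʒ/ is the unpaired segment.

/ʒ/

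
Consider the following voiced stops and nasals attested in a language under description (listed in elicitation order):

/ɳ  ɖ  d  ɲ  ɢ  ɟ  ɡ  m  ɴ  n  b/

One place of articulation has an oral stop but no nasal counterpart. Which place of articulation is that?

velar

bilabial: oral stop /b/, nasal /m/.
alveolar: oral stop /d/, nasal /n/.
retroflex: oral stop /ɖ/, nasal /ɳ/.
palatal: oral stop /ɟ/, nasal /ɲ/.
velar: oral stop /ɡ/, nasal —.
uvular: oral stop /ɢ/, nasal /ɴ/.
Every place of articulation has a nasal member except velar, where /ŋ/ would be expected.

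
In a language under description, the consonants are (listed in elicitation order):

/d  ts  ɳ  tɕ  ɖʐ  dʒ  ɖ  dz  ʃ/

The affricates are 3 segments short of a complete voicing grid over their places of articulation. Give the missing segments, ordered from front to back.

Voiceless: /ts/ (alveolar), /tɕ/ (alveolo-palatal).
Voiced: /dz/ (alveolar), /dʒ/ (postalveolar), /ɖʐ/ (retroflex).
Gaps, from front to back: postalveolar lacks voiceless (/tʃ/); retroflex lacks voiceless (/ʈʂ/); alveolo-palatal lacks voiced (/dʑ/).

/tʃ/, /ʈʂ/, /dʑ/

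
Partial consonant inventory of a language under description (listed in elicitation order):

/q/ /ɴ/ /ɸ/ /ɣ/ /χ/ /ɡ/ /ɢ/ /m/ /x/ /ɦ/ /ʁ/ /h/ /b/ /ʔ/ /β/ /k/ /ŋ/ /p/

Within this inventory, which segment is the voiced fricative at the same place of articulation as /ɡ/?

/ɡ/ is a voiced velar stop.
The voiced fricative at the same place is a voiced velar fricative — in this inventory, /ɣ/.

/ɣ/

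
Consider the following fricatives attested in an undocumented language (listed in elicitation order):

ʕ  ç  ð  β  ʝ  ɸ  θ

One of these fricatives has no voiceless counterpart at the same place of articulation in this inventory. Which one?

/ʕ/

Bilabial: /ɸ/ ~ /β/
Dental: /θ/ ~ /ð/
Palatal: /ç/ ~ /ʝ/
Pharyngeal: only /ʕ/ (voiced); no voiceless partner.
So /ʕ/ is the unpaired segment.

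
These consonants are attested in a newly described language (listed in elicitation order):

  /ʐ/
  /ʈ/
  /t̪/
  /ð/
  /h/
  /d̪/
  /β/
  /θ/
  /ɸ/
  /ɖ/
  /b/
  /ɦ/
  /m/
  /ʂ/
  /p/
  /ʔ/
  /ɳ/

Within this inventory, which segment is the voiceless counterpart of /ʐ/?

/ʂ/

/ʐ/ is a voiced retroflex fricative.
The voiceless counterpart is a voiceless retroflex fricative — in this inventory, /ʂ/.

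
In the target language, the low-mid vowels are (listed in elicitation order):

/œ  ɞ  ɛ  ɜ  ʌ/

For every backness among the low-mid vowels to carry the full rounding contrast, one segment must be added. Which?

/ɔ/

backness          unrounded  rounded 
front             ɛ         œ       
central           ɜ         ɞ       
back              ʌ         —       
The back row has no rounded member, so the gap is the back rounded vowel /ɔ/.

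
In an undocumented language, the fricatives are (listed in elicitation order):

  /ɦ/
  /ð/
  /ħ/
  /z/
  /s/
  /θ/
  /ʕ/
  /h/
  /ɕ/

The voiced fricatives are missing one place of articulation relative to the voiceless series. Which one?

alveolo-palatal

dental: voiceless /θ/, voiced /ð/.
alveolar: voiceless /s/, voiced /z/.
alveolo-palatal: voiceless /ɕ/, voiced —.
pharyngeal: voiceless /ħ/, voiced /ʕ/.
glottal: voiceless /h/, voiced /ɦ/.
Every place of articulation has a voiced member except alveolo-palatal, where /ʑ/ would be expected.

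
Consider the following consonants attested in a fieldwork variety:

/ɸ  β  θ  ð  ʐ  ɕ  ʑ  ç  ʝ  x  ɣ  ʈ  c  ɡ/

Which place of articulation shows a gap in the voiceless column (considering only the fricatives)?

retroflex

Voiceless: /ɸ/ (bilabial), /θ/ (dental), /ɕ/ (alveolo-palatal), /ç/ (palatal), /x/ (velar).
Voiced: /β/ (bilabial), /ð/ (dental), /ʐ/ (retroflex), /ʑ/ (alveolo-palatal), /ʝ/ (palatal), /ɣ/ (velar).
Every place of articulation has a voiceless member except retroflex, where /ʂ/ would be expected.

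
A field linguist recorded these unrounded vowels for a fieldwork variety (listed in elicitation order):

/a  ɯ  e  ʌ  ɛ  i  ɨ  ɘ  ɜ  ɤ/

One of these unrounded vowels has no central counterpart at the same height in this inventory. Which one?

High: /i/ ~ /ɨ/ ~ /ɯ/
High-mid: /e/ ~ /ɘ/ ~ /ɤ/
Low-mid: /ɛ/ ~ /ɜ/ ~ /ʌ/
Low: only /a/ (front); no central partner.
So /a/ is the unpaired segment.

/a/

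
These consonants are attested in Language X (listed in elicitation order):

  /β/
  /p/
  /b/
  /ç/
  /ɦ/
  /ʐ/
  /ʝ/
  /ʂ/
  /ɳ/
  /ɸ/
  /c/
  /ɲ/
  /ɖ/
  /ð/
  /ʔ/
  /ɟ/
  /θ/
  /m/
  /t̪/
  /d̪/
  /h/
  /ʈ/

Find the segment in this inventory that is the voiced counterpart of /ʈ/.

/ɖ/

/ʈ/ is a voiceless retroflex stop.
The voiced counterpart is a voiced retroflex stop — in this inventory, /ɖ/.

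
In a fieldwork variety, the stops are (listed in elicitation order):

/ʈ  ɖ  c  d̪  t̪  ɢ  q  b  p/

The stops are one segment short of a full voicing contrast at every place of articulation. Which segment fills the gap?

bilabial: voiceless /p/, voiced /b/.
dental: voiceless /t̪/, voiced /d̪/.
retroflex: voiceless /ʈ/, voiced /ɖ/.
palatal: voiceless /c/, voiced —.
uvular: voiceless /q/, voiced /ɢ/.
The palatal row has no voiced member, so the gap is the voiced palatal stop /ɟ/.

/ɟ/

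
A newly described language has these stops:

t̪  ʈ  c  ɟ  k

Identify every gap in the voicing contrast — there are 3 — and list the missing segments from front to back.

/d̪/, /ɖ/, /ɡ/

place of articulation  voiceless  voiced  
dental            t̪        —       
retroflex         ʈ         —       
palatal           c         ɟ       
velar             k         —       
Gaps, from front to back: dental lacks voiced (/d̪/); retroflex lacks voiced (/ɖ/); velar lacks voiced (/ɡ/).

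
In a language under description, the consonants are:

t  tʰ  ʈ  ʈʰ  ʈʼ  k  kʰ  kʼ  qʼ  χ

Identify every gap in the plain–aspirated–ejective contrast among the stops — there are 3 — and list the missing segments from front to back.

/tʼ/, /q/, /qʰ/

Plain: /t/ (alveolar), /ʈ/ (retroflex), /k/ (velar).
Aspirated: /tʰ/ (alveolar), /ʈʰ/ (retroflex), /kʰ/ (velar).
Ejective: /ʈʼ/ (retroflex), /kʼ/ (velar), /qʼ/ (uvular).
Gaps, from front to back: alveolar lacks ejective (/tʼ/); uvular lacks plain (/q/); uvular lacks aspirated (/qʰ/).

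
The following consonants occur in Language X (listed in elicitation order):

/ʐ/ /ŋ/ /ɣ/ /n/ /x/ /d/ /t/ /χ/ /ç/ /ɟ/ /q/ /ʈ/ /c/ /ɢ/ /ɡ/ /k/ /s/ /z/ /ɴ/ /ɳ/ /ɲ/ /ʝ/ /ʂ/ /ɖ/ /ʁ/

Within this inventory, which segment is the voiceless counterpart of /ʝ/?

/ç/

/ʝ/ is a voiced palatal fricative.
The voiceless counterpart is a voiceless palatal fricative — in this inventory, /ç/.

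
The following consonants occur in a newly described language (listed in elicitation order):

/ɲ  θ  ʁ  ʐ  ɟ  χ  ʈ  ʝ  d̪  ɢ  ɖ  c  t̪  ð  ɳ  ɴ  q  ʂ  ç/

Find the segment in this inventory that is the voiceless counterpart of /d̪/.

/d̪/ is a voiced dental stop.
The voiceless counterpart is a voiceless dental stop — in this inventory, /t̪/.

/t̪/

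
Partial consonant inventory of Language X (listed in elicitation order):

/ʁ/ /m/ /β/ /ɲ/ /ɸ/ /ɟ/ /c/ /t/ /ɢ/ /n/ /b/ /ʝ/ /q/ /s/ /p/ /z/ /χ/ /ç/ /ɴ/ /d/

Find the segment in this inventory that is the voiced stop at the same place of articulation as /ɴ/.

/ɴ/ is an uvular nasal.
The voiced stop at the same place is a voiced uvular stop — in this inventory, /ɢ/.

/ɢ/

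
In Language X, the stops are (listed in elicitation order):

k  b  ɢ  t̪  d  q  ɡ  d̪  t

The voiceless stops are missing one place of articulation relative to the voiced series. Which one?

bilabial: voiceless —, voiced /b/.
dental: voiceless /t̪/, voiced /d̪/.
alveolar: voiceless /t/, voiced /d/.
velar: voiceless /k/, voiced /ɡ/.
uvular: voiceless /q/, voiced /ɢ/.
Every place of articulation has a voiceless member except bilabial, where /p/ would be expected.

bilabial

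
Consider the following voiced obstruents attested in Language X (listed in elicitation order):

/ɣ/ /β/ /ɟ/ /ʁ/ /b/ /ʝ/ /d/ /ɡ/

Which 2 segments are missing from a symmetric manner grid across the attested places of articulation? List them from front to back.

bilabial: stop /b/, fricative /β/.
alveolar: stop /d/, fricative —.
palatal: stop /ɟ/, fricative /ʝ/.
velar: stop /ɡ/, fricative /ɣ/.
uvular: stop —, fricative /ʁ/.
Gaps, from front to back: alveolar lacks fricative (/z/); uvular lacks stop (/ɢ/).

/z/, /ɢ/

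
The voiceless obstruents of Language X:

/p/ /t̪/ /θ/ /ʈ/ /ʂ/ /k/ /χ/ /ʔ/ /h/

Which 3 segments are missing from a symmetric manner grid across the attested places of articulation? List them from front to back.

place of articulation  stop      fricative
bilabial          p         —       
dental            t̪        θ       
retroflex         ʈ         ʂ       
velar             k         —       
uvular            —         χ       
glottal           ʔ         h       
Gaps, from front to back: bilabial lacks fricative (/ɸ/); velar lacks fricative (/x/); uvular lacks stop (/q/).

/ɸ/, /x/, /q/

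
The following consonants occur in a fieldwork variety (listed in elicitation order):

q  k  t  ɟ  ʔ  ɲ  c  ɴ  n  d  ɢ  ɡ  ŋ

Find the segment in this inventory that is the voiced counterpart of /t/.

/d/

/t/ is a voiceless alveolar stop.
The voiced counterpart is a voiced alveolar stop — in this inventory, /d/.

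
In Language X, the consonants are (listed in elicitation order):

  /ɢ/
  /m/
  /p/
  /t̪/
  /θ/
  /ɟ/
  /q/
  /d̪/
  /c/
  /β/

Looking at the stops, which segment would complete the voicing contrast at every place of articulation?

bilabial: voiceless /p/, voiced —.
dental: voiceless /t̪/, voiced /d̪/.
palatal: voiceless /c/, voiced /ɟ/.
uvular: voiceless /q/, voiced /ɢ/.
The bilabial row has no voiced member, so the gap is the voiced bilabial stop /b/.

/b/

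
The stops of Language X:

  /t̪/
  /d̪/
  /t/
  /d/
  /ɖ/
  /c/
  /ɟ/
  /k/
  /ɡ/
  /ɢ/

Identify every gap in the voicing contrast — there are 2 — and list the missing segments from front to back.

Voiceless: /t̪/ (dental), /t/ (alveolar), /c/ (palatal), /k/ (velar).
Voiced: /d̪/ (dental), /d/ (alveolar), /ɖ/ (retroflex), /ɟ/ (palatal), /ɡ/ (velar), /ɢ/ (uvular).
Gaps, from front to back: retroflex lacks voiceless (/ʈ/); uvular lacks voiceless (/q/).

/ʈ/, /q/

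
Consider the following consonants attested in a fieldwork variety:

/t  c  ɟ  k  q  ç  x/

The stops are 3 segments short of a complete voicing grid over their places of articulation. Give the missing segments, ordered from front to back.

alveolar: voiceless /t/, voiced —.
palatal: voiceless /c/, voiced /ɟ/.
velar: voiceless /k/, voiced —.
uvular: voiceless /q/, voiced —.
Gaps, from front to back: alveolar lacks voiced (/d/); velar lacks voiced (/ɡ/); uvular lacks voiced (/ɢ/).

/d/, /ɡ/, /ɢ/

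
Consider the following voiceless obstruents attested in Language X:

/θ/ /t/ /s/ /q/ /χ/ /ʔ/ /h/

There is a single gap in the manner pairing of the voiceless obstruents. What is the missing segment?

Stop: /t/ (alveolar), /q/ (uvular), /ʔ/ (glottal).
Fricative: /θ/ (dental), /s/ (alveolar), /χ/ (uvular), /h/ (glottal).
The dental row has no stop member, so the gap is the dental stop /t̪/.

/t̪/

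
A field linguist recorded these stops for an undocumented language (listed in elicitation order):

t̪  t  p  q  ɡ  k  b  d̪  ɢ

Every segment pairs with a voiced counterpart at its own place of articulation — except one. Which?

/t/

Bilabial: /p/ ~ /b/
Dental: /t̪/ ~ /d̪/
Velar: /k/ ~ /ɡ/
Uvular: /q/ ~ /ɢ/
Alveolar: only /t/ (voiceless); no voiced partner.
So /t/ is the unpaired segment.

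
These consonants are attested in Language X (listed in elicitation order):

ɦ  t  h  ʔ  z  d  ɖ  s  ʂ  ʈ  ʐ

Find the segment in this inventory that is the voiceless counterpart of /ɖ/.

/ʈ/

/ɖ/ is a voiced retroflex stop.
The voiceless counterpart is a voiceless retroflex stop — in this inventory, /ʈ/.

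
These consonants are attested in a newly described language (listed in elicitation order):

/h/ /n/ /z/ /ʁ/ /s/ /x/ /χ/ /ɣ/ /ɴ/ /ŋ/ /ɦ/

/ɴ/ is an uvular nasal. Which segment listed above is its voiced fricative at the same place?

/ʁ/

The voiced fricative at the same place is a voiced uvular fricative — in this inventory, /ʁ/.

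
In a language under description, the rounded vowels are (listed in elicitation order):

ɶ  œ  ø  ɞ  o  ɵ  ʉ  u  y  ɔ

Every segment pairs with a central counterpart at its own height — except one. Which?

High: /y/ ~ /ʉ/ ~ /u/
High-mid: /ø/ ~ /ɵ/ ~ /o/
Low-mid: /œ/ ~ /ɞ/ ~ /ɔ/
Low: only /ɶ/ (front); no central partner.
So /ɶ/ is the unpaired segment.

/ɶ/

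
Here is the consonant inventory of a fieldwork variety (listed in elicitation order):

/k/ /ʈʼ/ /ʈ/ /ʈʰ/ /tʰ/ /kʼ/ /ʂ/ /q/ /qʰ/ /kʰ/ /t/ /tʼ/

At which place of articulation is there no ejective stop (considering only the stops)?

place of articulation  plain     aspirated  ejective
alveolar          t         tʰ        tʼ      
retroflex         ʈ         ʈʰ        ʈʼ      
velar             k         kʰ        kʼ      
uvular            q         qʰ        —       
Every place of articulation has an ejective member except uvular, where /qʼ/ would be expected.

uvular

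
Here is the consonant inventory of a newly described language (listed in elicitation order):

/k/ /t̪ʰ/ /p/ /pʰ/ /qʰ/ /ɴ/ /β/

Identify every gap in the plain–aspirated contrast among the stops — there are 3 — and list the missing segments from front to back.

Plain: /p/ (bilabial), /k/ (velar).
Aspirated: /pʰ/ (bilabial), /t̪ʰ/ (dental), /qʰ/ (uvular).
Gaps, from front to back: dental lacks plain (/t̪/); velar lacks aspirated (/kʰ/); uvular lacks plain (/q/).

/t̪/, /kʰ/, /q/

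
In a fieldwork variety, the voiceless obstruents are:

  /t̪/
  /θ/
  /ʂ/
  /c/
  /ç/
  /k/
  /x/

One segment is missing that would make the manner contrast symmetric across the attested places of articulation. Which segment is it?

place of articulation  stop      fricative
dental            t̪        θ       
retroflex         —         ʂ       
palatal           c         ç       
velar             k         x       
The retroflex row has no stop member, so the gap is the retroflex stop /ʈ/.

/ʈ/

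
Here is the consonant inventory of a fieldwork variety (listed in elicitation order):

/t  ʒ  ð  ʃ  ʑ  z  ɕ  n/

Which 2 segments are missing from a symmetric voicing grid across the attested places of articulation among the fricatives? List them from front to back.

/θ/, /s/

dental: voiceless —, voiced /ð/.
alveolar: voiceless —, voiced /z/.
postalveolar: voiceless /ʃ/, voiced /ʒ/.
alveolo-palatal: voiceless /ɕ/, voiced /ʑ/.
Gaps, from front to back: dental lacks voiceless (/θ/); alveolar lacks voiceless (/s/).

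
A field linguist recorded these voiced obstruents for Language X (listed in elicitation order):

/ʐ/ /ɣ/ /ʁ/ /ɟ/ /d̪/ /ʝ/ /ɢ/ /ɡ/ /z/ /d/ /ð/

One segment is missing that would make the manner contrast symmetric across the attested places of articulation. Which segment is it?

/ɖ/

dental: stop /d̪/, fricative /ð/.
alveolar: stop /d/, fricative /z/.
retroflex: stop —, fricative /ʐ/.
palatal: stop /ɟ/, fricative /ʝ/.
velar: stop /ɡ/, fricative /ɣ/.
uvular: stop /ɢ/, fricative /ʁ/.
The retroflex row has no stop member, so the gap is the retroflex stop /ɖ/.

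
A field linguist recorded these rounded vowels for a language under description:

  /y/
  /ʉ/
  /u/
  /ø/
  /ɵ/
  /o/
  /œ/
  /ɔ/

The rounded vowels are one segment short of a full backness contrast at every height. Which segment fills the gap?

Front: /y/ (high), /ø/ (high-mid), /œ/ (low-mid).
Central: /ʉ/ (high), /ɵ/ (high-mid).
Back: /u/ (high), /o/ (high-mid), /ɔ/ (low-mid).
The low-mid row has no central member, so the gap is the low-mid central rounded vowel /ɞ/.

/ɞ/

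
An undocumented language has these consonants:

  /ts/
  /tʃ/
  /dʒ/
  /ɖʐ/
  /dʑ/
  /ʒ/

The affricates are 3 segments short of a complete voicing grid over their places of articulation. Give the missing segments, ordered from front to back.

/dz/, /ʈʂ/, /tɕ/

Voiceless: /ts/ (alveolar), /tʃ/ (postalveolar).
Voiced: /dʒ/ (postalveolar), /ɖʐ/ (retroflex), /dʑ/ (alveolo-palatal).
Gaps, from front to back: alveolar lacks voiced (/dz/); retroflex lacks voiceless (/ʈʂ/); alveolo-palatal lacks voiceless (/tɕ/).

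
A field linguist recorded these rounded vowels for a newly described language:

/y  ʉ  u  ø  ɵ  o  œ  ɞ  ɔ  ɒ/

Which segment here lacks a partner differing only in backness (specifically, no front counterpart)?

High: /y/ ~ /ʉ/ ~ /u/
High-mid: /ø/ ~ /ɵ/ ~ /o/
Low-mid: /œ/ ~ /ɞ/ ~ /ɔ/
Low: only /ɒ/ (back); no front partner.
So /ɒ/ is the unpaired segment.

/ɒ/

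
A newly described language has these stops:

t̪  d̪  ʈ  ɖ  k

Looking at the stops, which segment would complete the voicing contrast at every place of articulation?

/ɡ/

dental: voiceless /t̪/, voiced /d̪/.
retroflex: voiceless /ʈ/, voiced /ɖ/.
velar: voiceless /k/, voiced —.
The velar row has no voiced member, so the gap is the voiced velar stop /ɡ/.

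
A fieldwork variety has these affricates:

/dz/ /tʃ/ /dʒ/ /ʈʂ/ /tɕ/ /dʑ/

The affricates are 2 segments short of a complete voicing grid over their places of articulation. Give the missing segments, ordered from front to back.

alveolar: voiceless —, voiced /dz/.
postalveolar: voiceless /tʃ/, voiced /dʒ/.
retroflex: voiceless /ʈʂ/, voiced —.
alveolo-palatal: voiceless /tɕ/, voiced /dʑ/.
Gaps, from front to back: alveolar lacks voiceless (/ts/); retroflex lacks voiced (/ɖʐ/).

/ts/, /ɖʐ/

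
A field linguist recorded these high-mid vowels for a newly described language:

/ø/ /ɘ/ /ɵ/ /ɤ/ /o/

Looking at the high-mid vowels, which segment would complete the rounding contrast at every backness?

/e/

backness          unrounded  rounded 
front             —         ø       
central           ɘ         ɵ       
back              ɤ         o       
The front row has no unrounded member, so the gap is the front unrounded vowel /e/.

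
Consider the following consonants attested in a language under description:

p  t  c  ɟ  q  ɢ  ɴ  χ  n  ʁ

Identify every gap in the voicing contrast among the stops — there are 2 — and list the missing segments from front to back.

Voiceless: /p/ (bilabial), /t/ (alveolar), /c/ (palatal), /q/ (uvular).
Voiced: /ɟ/ (palatal), /ɢ/ (uvular).
Gaps, from front to back: bilabial lacks voiced (/b/); alveolar lacks voiced (/d/).

/b/, /d/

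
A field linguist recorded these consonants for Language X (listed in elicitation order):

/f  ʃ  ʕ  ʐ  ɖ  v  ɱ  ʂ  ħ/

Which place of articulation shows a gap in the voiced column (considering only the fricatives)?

postalveolar

Voiceless: /f/ (labiodental), /ʃ/ (postalveolar), /ʂ/ (retroflex), /ħ/ (pharyngeal).
Voiced: /v/ (labiodental), /ʐ/ (retroflex), /ʕ/ (pharyngeal).
Every place of articulation has a voiced member except postalveolar, where /ʒ/ would be expected.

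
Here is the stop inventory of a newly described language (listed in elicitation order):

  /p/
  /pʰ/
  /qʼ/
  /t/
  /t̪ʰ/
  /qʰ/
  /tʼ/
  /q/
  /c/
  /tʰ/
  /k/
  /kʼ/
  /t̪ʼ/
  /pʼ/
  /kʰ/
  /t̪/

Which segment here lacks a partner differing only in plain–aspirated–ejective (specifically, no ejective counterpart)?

/c/

Bilabial: /p/ ~ /pʰ/ ~ /pʼ/
Dental: /t̪/ ~ /t̪ʰ/ ~ /t̪ʼ/
Alveolar: /t/ ~ /tʰ/ ~ /tʼ/
Velar: /k/ ~ /kʰ/ ~ /kʼ/
Uvular: /q/ ~ /qʰ/ ~ /qʼ/
Palatal: only /c/ (plain); no ejective partner.
So /c/ is the unpaired segment.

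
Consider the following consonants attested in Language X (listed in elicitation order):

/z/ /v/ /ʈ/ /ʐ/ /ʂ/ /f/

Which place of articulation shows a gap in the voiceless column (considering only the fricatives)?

alveolar

place of articulation  voiceless  voiced  
labiodental       f         v       
alveolar          —         z       
retroflex         ʂ         ʐ       
Every place of articulation has a voiceless member except alveolar, where /s/ would be expected.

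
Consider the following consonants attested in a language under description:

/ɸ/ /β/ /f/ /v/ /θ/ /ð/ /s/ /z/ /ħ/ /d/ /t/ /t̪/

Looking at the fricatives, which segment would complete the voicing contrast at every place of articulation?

bilabial: voiceless /ɸ/, voiced /β/.
labiodental: voiceless /f/, voiced /v/.
dental: voiceless /θ/, voiced /ð/.
alveolar: voiceless /s/, voiced /z/.
pharyngeal: voiceless /ħ/, voiced —.
The pharyngeal row has no voiced member, so the gap is the voiced pharyngeal fricative /ʕ/.

/ʕ/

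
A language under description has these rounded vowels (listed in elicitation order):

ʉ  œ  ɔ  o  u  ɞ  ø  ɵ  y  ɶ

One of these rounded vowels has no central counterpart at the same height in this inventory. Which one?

High: /y/ ~ /ʉ/ ~ /u/
High-mid: /ø/ ~ /ɵ/ ~ /o/
Low-mid: /œ/ ~ /ɞ/ ~ /ɔ/
Low: only /ɶ/ (front); no central partner.
So /ɶ/ is the unpaired segment.

/ɶ/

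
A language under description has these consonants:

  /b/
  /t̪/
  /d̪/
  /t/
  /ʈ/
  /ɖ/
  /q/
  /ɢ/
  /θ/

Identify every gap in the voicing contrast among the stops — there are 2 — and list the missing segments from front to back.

/p/, /d/

bilabial: voiceless —, voiced /b/.
dental: voiceless /t̪/, voiced /d̪/.
alveolar: voiceless /t/, voiced —.
retroflex: voiceless /ʈ/, voiced /ɖ/.
uvular: voiceless /q/, voiced /ɢ/.
Gaps, from front to back: bilabial lacks voiceless (/p/); alveolar lacks voiced (/d/).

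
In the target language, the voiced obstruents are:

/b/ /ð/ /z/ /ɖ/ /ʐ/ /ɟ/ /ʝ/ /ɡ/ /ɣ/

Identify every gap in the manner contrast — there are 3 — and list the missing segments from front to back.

place of articulation  stop      fricative
bilabial          b         —       
dental            —         ð       
alveolar          —         z       
retroflex         ɖ         ʐ       
palatal           ɟ         ʝ       
velar             ɡ         ɣ       
Gaps, from front to back: bilabial lacks fricative (/β/); dental lacks stop (/d̪/); alveolar lacks stop (/d/).

/β/, /d̪/, /d/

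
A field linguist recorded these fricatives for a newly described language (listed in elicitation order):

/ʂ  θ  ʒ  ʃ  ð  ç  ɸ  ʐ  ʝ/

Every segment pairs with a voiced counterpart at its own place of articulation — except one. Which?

Dental: /θ/ ~ /ð/
Postalveolar: /ʃ/ ~ /ʒ/
Retroflex: /ʂ/ ~ /ʐ/
Palatal: /ç/ ~ /ʝ/
Bilabial: only /ɸ/ (voiceless); no voiced partner.
So /ɸ/ is the unpaired segment.

/ɸ/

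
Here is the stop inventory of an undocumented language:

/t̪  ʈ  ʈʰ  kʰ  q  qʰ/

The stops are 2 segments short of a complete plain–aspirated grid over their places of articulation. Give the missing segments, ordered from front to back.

/t̪ʰ/, /k/

Plain: /t̪/ (dental), /ʈ/ (retroflex), /q/ (uvular).
Aspirated: /ʈʰ/ (retroflex), /kʰ/ (velar), /qʰ/ (uvular).
Gaps, from front to back: dental lacks aspirated (/t̪ʰ/); velar lacks plain (/k/).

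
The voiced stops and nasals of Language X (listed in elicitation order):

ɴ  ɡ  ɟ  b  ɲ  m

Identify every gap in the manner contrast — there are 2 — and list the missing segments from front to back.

bilabial: oral stop /b/, nasal /m/.
palatal: oral stop /ɟ/, nasal /ɲ/.
velar: oral stop /ɡ/, nasal —.
uvular: oral stop —, nasal /ɴ/.
Gaps, from front to back: velar lacks nasal (/ŋ/); uvular lacks oral stop (/ɢ/).

/ŋ/, /ɢ/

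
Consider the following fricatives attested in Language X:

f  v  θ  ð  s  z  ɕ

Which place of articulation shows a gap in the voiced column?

place of articulation  voiceless  voiced  
labiodental       f         v       
dental            θ         ð       
alveolar          s         z       
alveolo-palatal   ɕ         —       
Every place of articulation has a voiced member except alveolo-palatal, where /ʑ/ would be expected.

alveolo-palatal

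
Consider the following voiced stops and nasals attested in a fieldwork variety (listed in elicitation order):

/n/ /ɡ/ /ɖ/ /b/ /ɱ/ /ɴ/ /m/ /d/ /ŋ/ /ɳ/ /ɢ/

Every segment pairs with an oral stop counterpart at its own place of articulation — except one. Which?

/ɱ/

Bilabial: /b/ ~ /m/
Alveolar: /d/ ~ /n/
Retroflex: /ɖ/ ~ /ɳ/
Velar: /ɡ/ ~ /ŋ/
Uvular: /ɢ/ ~ /ɴ/
Labiodental: only /ɱ/ (nasal); no oral stop partner.
So /ɱ/ is the unpaired segment.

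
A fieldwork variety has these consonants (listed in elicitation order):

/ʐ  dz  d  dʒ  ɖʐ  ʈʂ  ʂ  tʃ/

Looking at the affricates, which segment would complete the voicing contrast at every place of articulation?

/ts/

Voiceless: /tʃ/ (postalveolar), /ʈʂ/ (retroflex).
Voiced: /dz/ (alveolar), /dʒ/ (postalveolar), /ɖʐ/ (retroflex).
The alveolar row has no voiceless member, so the gap is the voiceless alveolar affricate /ts/.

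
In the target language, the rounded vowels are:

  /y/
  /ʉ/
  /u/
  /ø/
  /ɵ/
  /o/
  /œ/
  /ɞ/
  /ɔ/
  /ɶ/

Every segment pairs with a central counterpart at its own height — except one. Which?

High: /y/ ~ /ʉ/ ~ /u/
High-mid: /ø/ ~ /ɵ/ ~ /o/
Low-mid: /œ/ ~ /ɞ/ ~ /ɔ/
Low: only /ɶ/ (front); no central partner.
So /ɶ/ is the unpaired segment.

/ɶ/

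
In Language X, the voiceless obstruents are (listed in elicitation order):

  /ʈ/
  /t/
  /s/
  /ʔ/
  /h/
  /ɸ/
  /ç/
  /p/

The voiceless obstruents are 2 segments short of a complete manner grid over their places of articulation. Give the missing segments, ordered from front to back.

/ʂ/, /c/

bilabial: stop /p/, fricative /ɸ/.
alveolar: stop /t/, fricative /s/.
retroflex: stop /ʈ/, fricative —.
palatal: stop —, fricative /ç/.
glottal: stop /ʔ/, fricative /h/.
Gaps, from front to back: retroflex lacks fricative (/ʂ/); palatal lacks stop (/c/).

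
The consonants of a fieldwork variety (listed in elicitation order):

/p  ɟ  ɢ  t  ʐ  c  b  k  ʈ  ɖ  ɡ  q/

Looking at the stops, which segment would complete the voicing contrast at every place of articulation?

/d/

place of articulation  voiceless  voiced  
bilabial          p         b       
alveolar          t         —       
retroflex         ʈ         ɖ       
palatal           c         ɟ       
velar             k         ɡ       
uvular            q         ɢ       
The alveolar row has no voiced member, so the gap is the voiced alveolar stop /d/.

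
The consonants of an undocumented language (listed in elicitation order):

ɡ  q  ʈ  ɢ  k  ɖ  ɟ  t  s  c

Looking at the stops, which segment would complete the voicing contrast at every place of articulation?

/d/

alveolar: voiceless /t/, voiced —.
retroflex: voiceless /ʈ/, voiced /ɖ/.
palatal: voiceless /c/, voiced /ɟ/.
velar: voiceless /k/, voiced /ɡ/.
uvular: voiceless /q/, voiced /ɢ/.
The alveolar row has no voiced member, so the gap is the voiced alveolar stop /d/.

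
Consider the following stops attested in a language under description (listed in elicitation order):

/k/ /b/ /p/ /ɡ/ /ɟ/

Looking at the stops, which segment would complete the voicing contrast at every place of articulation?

/c/

Voiceless: /p/ (bilabial), /k/ (velar).
Voiced: /b/ (bilabial), /ɟ/ (palatal), /ɡ/ (velar).
The palatal row has no voiceless member, so the gap is the voiceless palatal stop /c/.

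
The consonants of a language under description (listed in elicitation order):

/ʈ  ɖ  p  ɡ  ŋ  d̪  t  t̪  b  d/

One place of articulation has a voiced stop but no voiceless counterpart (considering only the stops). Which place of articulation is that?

velar

Voiceless: /p/ (bilabial), /t̪/ (dental), /t/ (alveolar), /ʈ/ (retroflex).
Voiced: /b/ (bilabial), /d̪/ (dental), /d/ (alveolar), /ɖ/ (retroflex), /ɡ/ (velar).
Every place of articulation has a voiceless member except velar, where /k/ would be expected.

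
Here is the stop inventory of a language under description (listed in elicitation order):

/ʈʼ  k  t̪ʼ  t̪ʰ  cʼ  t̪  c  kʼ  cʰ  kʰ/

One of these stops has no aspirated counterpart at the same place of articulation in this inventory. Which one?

/ʈʼ/

Dental: /t̪/ ~ /t̪ʰ/ ~ /t̪ʼ/
Palatal: /c/ ~ /cʰ/ ~ /cʼ/
Velar: /k/ ~ /kʰ/ ~ /kʼ/
Retroflex: only /ʈʼ/ (ejective); no aspirated partner.
So /ʈʼ/ is the unpaired segment.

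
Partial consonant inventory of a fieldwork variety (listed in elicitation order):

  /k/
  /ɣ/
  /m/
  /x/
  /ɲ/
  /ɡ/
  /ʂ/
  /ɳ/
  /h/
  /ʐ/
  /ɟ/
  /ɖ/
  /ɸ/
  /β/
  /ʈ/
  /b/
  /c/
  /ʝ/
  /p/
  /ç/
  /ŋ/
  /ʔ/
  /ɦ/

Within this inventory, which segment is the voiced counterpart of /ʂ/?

/ʐ/

/ʂ/ is a voiceless retroflex fricative.
The voiced counterpart is a voiced retroflex fricative — in this inventory, /ʐ/.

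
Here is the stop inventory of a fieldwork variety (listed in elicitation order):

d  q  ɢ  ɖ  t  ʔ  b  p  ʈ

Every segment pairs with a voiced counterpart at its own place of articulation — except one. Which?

/ʔ/

Bilabial: /p/ ~ /b/
Alveolar: /t/ ~ /d/
Retroflex: /ʈ/ ~ /ɖ/
Uvular: /q/ ~ /ɢ/
Glottal: only /ʔ/ (voiceless); no voiced partner.
So /ʔ/ is the unpaired segment.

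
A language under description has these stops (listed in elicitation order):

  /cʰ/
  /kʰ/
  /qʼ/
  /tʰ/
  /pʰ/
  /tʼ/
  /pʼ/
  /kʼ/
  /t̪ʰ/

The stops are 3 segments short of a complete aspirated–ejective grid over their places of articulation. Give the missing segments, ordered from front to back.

Aspirated: /pʰ/ (bilabial), /t̪ʰ/ (dental), /tʰ/ (alveolar), /cʰ/ (palatal), /kʰ/ (velar).
Ejective: /pʼ/ (bilabial), /tʼ/ (alveolar), /kʼ/ (velar), /qʼ/ (uvular).
Gaps, from front to back: dental lacks ejective (/t̪ʼ/); palatal lacks ejective (/cʼ/); uvular lacks aspirated (/qʰ/).

/t̪ʼ/, /cʼ/, /qʰ/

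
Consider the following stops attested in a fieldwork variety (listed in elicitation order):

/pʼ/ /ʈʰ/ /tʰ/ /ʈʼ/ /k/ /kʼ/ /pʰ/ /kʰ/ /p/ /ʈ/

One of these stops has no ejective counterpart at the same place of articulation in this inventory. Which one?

Bilabial: /p/ ~ /pʰ/ ~ /pʼ/
Retroflex: /ʈ/ ~ /ʈʰ/ ~ /ʈʼ/
Velar: /k/ ~ /kʰ/ ~ /kʼ/
Alveolar: only /tʰ/ (aspirated); no ejective partner.
So /tʰ/ is the unpaired segment.

/tʰ/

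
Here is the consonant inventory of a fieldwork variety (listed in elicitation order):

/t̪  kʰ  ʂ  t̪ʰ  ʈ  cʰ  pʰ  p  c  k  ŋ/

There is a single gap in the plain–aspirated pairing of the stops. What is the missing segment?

Plain: /p/ (bilabial), /t̪/ (dental), /ʈ/ (retroflex), /c/ (palatal), /k/ (velar).
Aspirated: /pʰ/ (bilabial), /t̪ʰ/ (dental), /cʰ/ (palatal), /kʰ/ (velar).
The retroflex row has no aspirated member, so the gap is the aspirated retroflex stop /ʈʰ/.

/ʈʰ/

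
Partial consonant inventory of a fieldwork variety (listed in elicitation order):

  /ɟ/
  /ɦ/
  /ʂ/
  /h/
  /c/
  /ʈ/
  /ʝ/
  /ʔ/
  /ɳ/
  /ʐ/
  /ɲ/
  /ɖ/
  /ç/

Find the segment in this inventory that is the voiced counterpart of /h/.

/ɦ/

/h/ is a voiceless glottal fricative.
The voiced counterpart is a voiced glottal fricative — in this inventory, /ɦ/.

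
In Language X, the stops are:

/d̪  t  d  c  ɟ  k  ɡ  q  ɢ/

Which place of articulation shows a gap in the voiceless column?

Voiceless: /t/ (alveolar), /c/ (palatal), /k/ (velar), /q/ (uvular).
Voiced: /d̪/ (dental), /d/ (alveolar), /ɟ/ (palatal), /ɡ/ (velar), /ɢ/ (uvular).
Every place of articulation has a voiceless member except dental, where /t̪/ would be expected.

dental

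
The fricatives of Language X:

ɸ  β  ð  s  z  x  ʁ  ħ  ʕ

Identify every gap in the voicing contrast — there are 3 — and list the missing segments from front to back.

/θ/, /ɣ/, /χ/

Voiceless: /ɸ/ (bilabial), /s/ (alveolar), /x/ (velar), /ħ/ (pharyngeal).
Voiced: /β/ (bilabial), /ð/ (dental), /z/ (alveolar), /ʁ/ (uvular), /ʕ/ (pharyngeal).
Gaps, from front to back: dental lacks voiceless (/θ/); velar lacks voiced (/ɣ/); uvular lacks voiceless (/χ/).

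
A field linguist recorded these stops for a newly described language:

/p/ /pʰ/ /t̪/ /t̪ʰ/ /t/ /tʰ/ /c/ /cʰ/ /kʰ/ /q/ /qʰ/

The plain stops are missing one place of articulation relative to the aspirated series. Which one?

velar

bilabial: plain /p/, aspirated /pʰ/.
dental: plain /t̪/, aspirated /t̪ʰ/.
alveolar: plain /t/, aspirated /tʰ/.
palatal: plain /c/, aspirated /cʰ/.
velar: plain —, aspirated /kʰ/.
uvular: plain /q/, aspirated /qʰ/.
Every place of articulation has a plain member except velar, where /k/ would be expected.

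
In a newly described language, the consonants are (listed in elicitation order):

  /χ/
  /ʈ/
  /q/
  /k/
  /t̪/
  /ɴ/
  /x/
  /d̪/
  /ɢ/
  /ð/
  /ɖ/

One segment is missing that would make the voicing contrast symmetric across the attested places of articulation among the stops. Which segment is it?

/ɡ/

Voiceless: /t̪/ (dental), /ʈ/ (retroflex), /k/ (velar), /q/ (uvular).
Voiced: /d̪/ (dental), /ɖ/ (retroflex), /ɢ/ (uvular).
The velar row has no voiced member, so the gap is the voiced velar stop /ɡ/.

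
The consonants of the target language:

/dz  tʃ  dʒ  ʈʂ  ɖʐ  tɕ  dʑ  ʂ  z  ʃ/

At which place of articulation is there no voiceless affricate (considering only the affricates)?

alveolar

place of articulation  voiceless  voiced  
alveolar          —         dz      
postalveolar      tʃ        dʒ      
retroflex         ʈʂ        ɖʐ      
alveolo-palatal   tɕ        dʑ      
Every place of articulation has a voiceless member except alveolar, where /ts/ would be expected.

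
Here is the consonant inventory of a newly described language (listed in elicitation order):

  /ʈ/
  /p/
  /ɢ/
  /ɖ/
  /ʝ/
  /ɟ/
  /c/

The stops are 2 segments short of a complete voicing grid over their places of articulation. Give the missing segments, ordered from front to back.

/b/, /q/

bilabial: voiceless /p/, voiced —.
retroflex: voiceless /ʈ/, voiced /ɖ/.
palatal: voiceless /c/, voiced /ɟ/.
uvular: voiceless —, voiced /ɢ/.
Gaps, from front to back: bilabial lacks voiced (/b/); uvular lacks voiceless (/q/).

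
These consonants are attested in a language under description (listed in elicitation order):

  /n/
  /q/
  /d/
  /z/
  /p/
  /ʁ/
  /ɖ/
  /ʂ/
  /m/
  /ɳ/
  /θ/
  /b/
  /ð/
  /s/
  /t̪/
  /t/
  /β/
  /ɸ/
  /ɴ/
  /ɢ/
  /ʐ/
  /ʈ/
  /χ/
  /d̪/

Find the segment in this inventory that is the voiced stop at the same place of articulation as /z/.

/d/

/z/ is a voiced alveolar fricative.
The voiced stop at the same place is a voiced alveolar stop — in this inventory, /d/.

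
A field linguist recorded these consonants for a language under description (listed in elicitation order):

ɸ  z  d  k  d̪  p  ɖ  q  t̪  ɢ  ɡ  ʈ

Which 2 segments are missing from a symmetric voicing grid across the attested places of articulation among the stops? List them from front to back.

/b/, /t/

Voiceless: /p/ (bilabial), /t̪/ (dental), /ʈ/ (retroflex), /k/ (velar), /q/ (uvular).
Voiced: /d̪/ (dental), /d/ (alveolar), /ɖ/ (retroflex), /ɡ/ (velar), /ɢ/ (uvular).
Gaps, from front to back: bilabial lacks voiced (/b/); alveolar lacks voiceless (/t/).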